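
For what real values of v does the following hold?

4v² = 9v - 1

Rearrange to standard form: 4v² - 9v + 1 = 0.
Discriminant: (-9)² − 4·4·1 = 65.
Quadratic formula: v = (9 ± √65) / 8.
So v = √(65)/8 + 9/8 ≈ 2.1328 or v = 9/8 - √(65)/8 ≈ 0.1172.

v = 0.1172 or v = 2.1328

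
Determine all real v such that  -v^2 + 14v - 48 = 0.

Factor: -1(v - 8)(v - 6) = 0.
So v = 8 or v = 6.

v = 6 or v = 8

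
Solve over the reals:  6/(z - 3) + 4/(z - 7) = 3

Multiply both sides by (z - 3)(z - 7):
6(z - 7) + 4(z - 3) = 3(z - 3)(z - 7).
Expand and collect terms: 3z^2 - 40z + 117 = 0.
Factor or apply the quadratic formula: z = 9 or z = 4.3333.
Neither value makes a denominator zero (z != 3, z != 7), so both are valid.

z = 4.3333 or z = 9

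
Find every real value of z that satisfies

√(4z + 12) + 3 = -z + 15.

Isolate the radical: √(4z + 12) = -z + 12.
Square both sides: 4z + 12 = (-z + 12)².
Expand and rearrange: z² - 28z + 132 = 0.
Solving gives z = 22 or z = 6.
Check each candidate in the original equation:
  z = 22: √(100) = 10, while -z + 12 = -10 — extraneous.
  z = 6: √(36) = 6, while -z + 12 = 6 — valid.

z = 6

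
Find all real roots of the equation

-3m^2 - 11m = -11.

Rearrange to standard form: -3m^2 - 11m + 11 = 0.
Discriminant: (-11)^2 - 4*(-3)*11 = 253.
Quadratic formula: m = (11 +/- sqrt(253)) / (-6).
So m = -sqrt(253)/6 - 11/6 ~= -4.4843 or m = -11/6 + sqrt(253)/6 ~= 0.8177.

m = -4.4843 or m = 0.8177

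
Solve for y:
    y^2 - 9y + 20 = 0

Factor: (y - 5)(y - 4) = 0.
So y = 5 or y = 4.

y = 4 or y = 5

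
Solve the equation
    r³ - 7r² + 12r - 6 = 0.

r = 1 or r = 1.2679 or r = 4.7321

Possible rational roots are divisors of -6. Testing r = 1 gives 0, so (r - 1) is a factor.
Divide: r³ - 7r² + 12r - 6 = (r - 1)(r² - 6r + 6).
Apply the quadratic formula to r² - 6r + 6 = 0: r = (6 ± √12)/2, i.e. r ≈ 4.7321 or r ≈ 1.2679.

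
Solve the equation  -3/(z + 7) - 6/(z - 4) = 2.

z = -8.9522 or z = 1.4522

Multiply both sides by (z + 7)(z - 4):
-3(z - 4) - 6(z + 7) = 2(z + 7)(z - 4).
Expand and collect terms: 2z² + 15z - 26 = 0.
By the quadratic formula, z = (-15 ± √433) / 4, so z ≈ 1.4522 or z ≈ -8.9522.
Neither value makes a denominator zero (z ≠ -7, z ≠ 4), so both are valid.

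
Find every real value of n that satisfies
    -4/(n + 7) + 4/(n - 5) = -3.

n = -5.4721 or n = 3.4721

Multiply both sides by (n + 7)(n - 5):
-4(n - 5) + 4(n + 7) = -3(n + 7)(n - 5).
Expand and collect terms: -3n² - 6n + 57 = 0.
By the quadratic formula, n = (6 ± √720) / -6, so n ≈ -5.4721 or n ≈ 3.4721.
Neither value makes a denominator zero (n ≠ -7, n ≠ 5), so both are valid.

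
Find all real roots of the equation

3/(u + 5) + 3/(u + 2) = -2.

Multiply both sides by (u + 5)(u + 2):
3(u + 2) + 3(u + 5) = -2(u + 5)(u + 2).
Expand and collect terms: -2u^2 - 20u - 41 = 0.
By the quadratic formula, u = (20 +/- sqrt(72)) / -4, so u ~= -7.1213 or u ~= -2.8787.
Neither value makes a denominator zero (u != -5, u != -2), so both are valid.

u = -7.1213 or u = -2.8787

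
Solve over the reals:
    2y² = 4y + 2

Rearrange to standard form: 2y² - 4y - 2 = 0.
Discriminant: (-4)² − 4·2·(-2) = 32.
Quadratic formula: y = (4 ± √32) / 4.
So y = 1 + √(2) ≈ 2.4142 or y = 1 - √(2) ≈ -0.4142.

y = -0.4142 or y = 2.4142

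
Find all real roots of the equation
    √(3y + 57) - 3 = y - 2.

Isolate the radical: √(3y + 57) = y + 1.
Square both sides: 3y + 57 = (y + 1)².
Expand and rearrange: y² - y - 56 = 0.
Solving gives y = 8 or y = -7.
Check each candidate in the original equation:
  y = 8: √(81) = 9, while y + 1 = 9 — valid.
  y = -7: √(36) = 6, while y + 1 = -6 — extraneous.

y = 8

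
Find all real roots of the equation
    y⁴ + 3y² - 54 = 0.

y = -2.4495 or y = 2.4495

Let u = y². The equation becomes u² + 3u - 54 = 0.
Factor: (u + 9)(u - 6) = 0, so u = -9 or u = 6.
y² = -9 < 0 has no real solution.
y² = 6 gives y = ±√(6) ≈ ±2.4495.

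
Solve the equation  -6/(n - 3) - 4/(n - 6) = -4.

n = 4 or n = 7.5

Multiply both sides by (n - 3)(n - 6):
-6(n - 6) - 4(n - 3) = -4(n - 3)(n - 6).
Expand and collect terms: -4n^2 + 46n - 120 = 0.
Factor or apply the quadratic formula: n = 4 or n = 7.5.
Neither value makes a denominator zero (n != 3, n != 6), so both are valid.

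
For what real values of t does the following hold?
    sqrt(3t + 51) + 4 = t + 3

Isolate the radical: sqrt(3t + 51) = t - 1.
Square both sides: 3t + 51 = (t - 1)^2.
Expand and rearrange: t^2 - 5t - 50 = 0.
Solving gives t = 10 or t = -5.
Check each candidate in the original equation:
  t = 10: sqrt(81) = 9, while t - 1 = 9 — valid.
  t = -5: sqrt(36) = 6, while t - 1 = -6 — extraneous.

t = 10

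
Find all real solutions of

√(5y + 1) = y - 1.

Square both sides: 5y + 1 = (y - 1)².
Expand and rearrange: y² - 7y = 0.
Solving gives y = 7 or y = 0.
Check each candidate in the original equation:
  y = 7: √(36) = 6, while y - 1 = 6 — valid.
  y = 0: √(1) = 1, while y - 1 = -1 — extraneous.

y = 7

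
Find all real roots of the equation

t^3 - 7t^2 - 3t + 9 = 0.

t = -1.2426 or t = 1 or t = 7.2426

Possible rational roots are divisors of 9. Testing t = 1 gives 0, so (t - 1) is a factor.
Divide: t^3 - 7t^2 - 3t + 9 = (t - 1)(t^2 - 6t - 9).
Apply the quadratic formula to t^2 - 6t - 9 = 0: t = (6 +/- sqrt(72))/2, i.e. t ~= 7.2426 or t ~= -1.2426.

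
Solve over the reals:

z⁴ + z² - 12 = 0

z = -1.7321 or z = 1.7321

Let u = z². The equation becomes u² + u - 12 = 0.
Factor: (u + 4)(u - 3) = 0, so u = -4 or u = 3.
z² = -4 < 0 has no real solution.
z² = 3 gives z = ±√(3) ≈ ±1.7321.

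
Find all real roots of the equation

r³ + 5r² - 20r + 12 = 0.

Possible rational roots are divisors of 12. Testing r = 2 gives 0, so (r - 2) is a factor.
Divide: r³ + 5r² - 20r + 12 = (r - 2)(r² + 7r - 6).
Apply the quadratic formula to r² + 7r - 6 = 0: r = (-7 ± √73)/2, i.e. r ≈ 0.772 or r ≈ -7.772.

r = -7.772 or r = 0.772 or r = 2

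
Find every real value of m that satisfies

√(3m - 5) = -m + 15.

Square both sides: 3m - 5 = (-m + 15)².
Expand and rearrange: m² - 33m + 230 = 0.
Solving gives m = 23 or m = 10.
Check each candidate in the original equation:
  m = 23: √(64) = 8, while -m + 15 = -8 — extraneous.
  m = 10: √(25) = 5, while -m + 15 = 5 — valid.

m = 10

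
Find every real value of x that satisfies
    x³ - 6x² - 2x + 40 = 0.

x = -2.3166 or x = 4 or x = 4.3166

Possible rational roots are divisors of 40. Testing x = 4 gives 0, so (x - 4) is a factor.
Divide: x³ - 6x² - 2x + 40 = (x - 4)(x² - 2x - 10).
Apply the quadratic formula to x² - 2x - 10 = 0: x = (2 ± √44)/2, i.e. x ≈ 4.3166 or x ≈ -2.3166.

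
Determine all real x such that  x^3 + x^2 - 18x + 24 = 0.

Possible rational roots are divisors of 24. Testing x = 2 gives 0, so (x - 2) is a factor.
Divide: x^3 + x^2 - 18x + 24 = (x - 2)(x^2 + 3x - 12).
Apply the quadratic formula to x^2 + 3x - 12 = 0: x = (-3 +/- sqrt(57))/2, i.e. x ~= 2.2749 or x ~= -5.2749.

x = -5.2749 or x = 2 or x = 2.2749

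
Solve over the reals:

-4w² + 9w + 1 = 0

Discriminant: (9)² − 4·(-4)·1 = 97.
Quadratic formula: w = (-9 ± √97) / (-8).
So w = 9/8 - √(97)/8 ≈ -0.1061 or w = 9/8 + √(97)/8 ≈ 2.3561.

w = -0.1061 or w = 2.3561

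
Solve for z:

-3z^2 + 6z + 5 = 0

Discriminant: (6)^2 - 4*(-3)*5 = 96.
Quadratic formula: z = (-6 +/- sqrt(96)) / (-6).
So z = 1 - 2*sqrt(6)/3 ~= -0.633 or z = 1 + 2*sqrt(6)/3 ~= 2.633.

z = -0.633 or z = 2.633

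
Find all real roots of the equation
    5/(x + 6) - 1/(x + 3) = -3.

x = -7.553 or x = -2.7804

Multiply both sides by (x + 6)(x + 3):
5(x + 3) - (x + 6) = -3(x + 6)(x + 3).
Expand and collect terms: -3x^2 - 31x - 63 = 0.
By the quadratic formula, x = (31 +/- sqrt(205)) / -6, so x ~= -7.553 or x ~= -2.7804.
Neither value makes a denominator zero (x != -6, x != -3), so both are valid.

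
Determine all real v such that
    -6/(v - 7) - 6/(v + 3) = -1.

Multiply both sides by (v - 7)(v + 3):
-6(v + 3) - 6(v - 7) = -(v - 7)(v + 3).
Expand and collect terms: -v² + 16v - 3 = 0.
By the quadratic formula, v = (-16 ± √244) / -2, so v ≈ 0.1898 or v ≈ 15.8102.
Neither value makes a denominator zero (v ≠ 7, v ≠ -3), so both are valid.

v = 0.1898 or v = 15.8102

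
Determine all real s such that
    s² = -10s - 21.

Bring every term to one side: s² + 10s + 21 = 0.
Factor: (s + 3)(s + 7) = 0.
So s = -3 or s = -7.

s = -7 or s = -3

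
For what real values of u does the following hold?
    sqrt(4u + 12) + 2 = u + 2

Isolate the radical: sqrt(4u + 12) = u.
Square both sides: 4u + 12 = (u)^2.
Expand and rearrange: u^2 - 4u - 12 = 0.
Solving gives u = 6 or u = -2.
Check each candidate in the original equation:
  u = 6: sqrt(36) = 6, while u = 6 — valid.
  u = -2: sqrt(4) = 2, while u = -2 — extraneous.

u = 6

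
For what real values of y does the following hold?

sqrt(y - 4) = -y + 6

y = 5

Square both sides: y - 4 = (-y + 6)^2.
Expand and rearrange: y^2 - 13y + 40 = 0.
Solving gives y = 8 or y = 5.
Check each candidate in the original equation:
  y = 8: sqrt(4) = 2, while -y + 6 = -2 — extraneous.
  y = 5: sqrt(1) = 1, while -y + 6 = 1 — valid.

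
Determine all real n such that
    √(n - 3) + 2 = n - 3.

n = 7

Isolate the radical: √(n - 3) = n - 5.
Square both sides: n - 3 = (n - 5)².
Expand and rearrange: n² - 11n + 28 = 0.
Solving gives n = 7 or n = 4.
Check each candidate in the original equation:
  n = 7: √(4) = 2, while n - 5 = 2 — valid.
  n = 4: √(1) = 1, while n - 5 = -1 — extraneous.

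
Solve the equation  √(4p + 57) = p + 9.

Square both sides: 4p + 57 = (p + 9)².
Expand and rearrange: p² + 14p + 24 = 0.
Solving gives p = -2 or p = -12.
Check each candidate in the original equation:
  p = -2: √(49) = 7, while p + 9 = 7 — valid.
  p = -12: √(9) = 3, while p + 9 = -3 — extraneous.

p = -2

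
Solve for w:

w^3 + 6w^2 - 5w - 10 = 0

Possible rational roots are divisors of -10. Testing w = -1 gives 0, so (w + 1) is a factor.
Divide: w^3 + 6w^2 - 5w - 10 = (w + 1)(w^2 + 5w - 10).
Apply the quadratic formula to w^2 + 5w - 10 = 0: w = (-5 +/- sqrt(65))/2, i.e. w ~= 1.5311 or w ~= -6.5311.

w = -6.5311 or w = -1 or w = 1.5311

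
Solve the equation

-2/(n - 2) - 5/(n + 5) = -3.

n = -3.5131 or n = 2.8465

Multiply both sides by (n - 2)(n + 5):
-2(n + 5) - 5(n - 2) = -3(n - 2)(n + 5).
Expand and collect terms: -3n^2 - 2n + 30 = 0.
By the quadratic formula, n = (2 +/- sqrt(364)) / -6, so n ~= -3.5131 or n ~= 2.8465.
Neither value makes a denominator zero (n != 2, n != -5), so both are valid.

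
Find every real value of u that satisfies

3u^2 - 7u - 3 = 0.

Discriminant: (-7)^2 - 4*3*(-3) = 85.
Quadratic formula: u = (7 +/- sqrt(85)) / 6.
So u = 7/6 + sqrt(85)/6 ~= 2.7033 or u = 7/6 - sqrt(85)/6 ~= -0.3699.

u = -0.3699 or u = 2.7033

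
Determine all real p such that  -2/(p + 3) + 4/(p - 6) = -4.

p = -2.4327 or p = 4.9327

Multiply both sides by (p + 3)(p - 6):
-2(p - 6) + 4(p + 3) = -4(p + 3)(p - 6).
Expand and collect terms: -4p^2 + 10p + 48 = 0.
By the quadratic formula, p = (-10 +/- sqrt(868)) / -8, so p ~= -2.4327 or p ~= 4.9327.
Neither value makes a denominator zero (p != -3, p != 6), so both are valid.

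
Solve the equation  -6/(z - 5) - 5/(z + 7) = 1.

Multiply both sides by (z - 5)(z + 7):
-6(z + 7) - 5(z - 5) = (z - 5)(z + 7).
Expand and collect terms: z² + 13z - 18 = 0.
By the quadratic formula, z = (-13 ± √241) / 2, so z ≈ 1.2621 or z ≈ -14.2621.
Neither value makes a denominator zero (z ≠ 5, z ≠ -7), so both are valid.

z = -14.2621 or z = 1.2621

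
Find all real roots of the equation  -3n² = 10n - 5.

Rearrange to standard form: -3n² - 10n + 5 = 0.
Discriminant: (-10)² − 4·(-3)·5 = 160.
Quadratic formula: n = (10 ± √160) / (-6).
So n = -2·√(10)/3 - 5/3 ≈ -3.7749 or n = -5/3 + 2·√(10)/3 ≈ 0.4415.

n = -3.7749 or n = 0.4415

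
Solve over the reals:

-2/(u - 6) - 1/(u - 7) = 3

Multiply both sides by (u - 6)(u - 7):
-2(u - 7) - (u - 6) = 3(u - 6)(u - 7).
Expand and collect terms: 3u² - 36u + 106 = 0.
By the quadratic formula, u = (36 ± √24) / 6, so u ≈ 6.8165 or u ≈ 5.1835.
Neither value makes a denominator zero (u ≠ 6, u ≠ 7), so both are valid.

u = 5.1835 or u = 6.8165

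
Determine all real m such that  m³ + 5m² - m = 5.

Rearrange: m³ + 5m² - m - 5 = 0.
Possible rational roots are divisors of -5. Testing m = -1 gives 0, so (m + 1) is a factor.
Divide: m³ + 5m² - m - 5 = (m + 1)(m² + 4m - 5).
Factor the quadratic: m = 1 or m = -5.

m = -5 or m = -1 or m = 1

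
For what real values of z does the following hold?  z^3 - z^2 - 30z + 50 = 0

Possible rational roots are divisors of 50. Testing z = 5 gives 0, so (z - 5) is a factor.
Divide: z^3 - z^2 - 30z + 50 = (z - 5)(z^2 + 4z - 10).
Apply the quadratic formula to z^2 + 4z - 10 = 0: z = (-4 +/- sqrt(56))/2, i.e. z ~= 1.7417 or z ~= -5.7417.

z = -5.7417 or z = 1.7417 or z = 5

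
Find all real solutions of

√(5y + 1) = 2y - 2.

Square both sides: 5y + 1 = (2y - 2)².
Expand and rearrange: 4y² - 13y + 3 = 0.
Solving gives y = 3 or y = 0.25.
Check each candidate in the original equation:
  y = 3: √(16) = 4, while 2y - 2 = 4 — valid.
  y = 0.25: √(2.25) = 1.5, while 2y - 2 = -1.5 — extraneous.

y = 3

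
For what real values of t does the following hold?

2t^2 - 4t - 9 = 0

t = -1.3452 or t = 3.3452

Discriminant: (-4)^2 - 4*2*(-9) = 88.
Quadratic formula: t = (4 +/- sqrt(88)) / 4.
So t = 1 + sqrt(22)/2 ~= 3.3452 or t = 1 - sqrt(22)/2 ~= -1.3452.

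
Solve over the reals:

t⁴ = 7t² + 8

Let u = t². The equation becomes u² - 7u - 8 = 0.
Factor: (u - 8)(u + 1) = 0, so u = 8 or u = -1.
t² = 8 gives t = ±2·√(2) ≈ ±2.8284.
t² = -1 < 0 has no real solution.

t = -2.8284 or t = 2.8284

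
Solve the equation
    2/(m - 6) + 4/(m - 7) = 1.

m = 6.2984 or m = 12.7016

Multiply both sides by (m - 6)(m - 7):
2(m - 7) + 4(m - 6) = (m - 6)(m - 7).
Expand and collect terms: m² - 19m + 80 = 0.
By the quadratic formula, m = (19 ± √41) / 2, so m ≈ 12.7016 or m ≈ 6.2984.
Neither value makes a denominator zero (m ≠ 6, m ≠ 7), so both are valid.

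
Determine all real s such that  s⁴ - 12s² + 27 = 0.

s = -3 or s = -1.7321 or s = 1.7321 or s = 3

Let u = s². The equation becomes u² - 12u + 27 = 0.
Factor: (u - 3)(u - 9) = 0, so u = 3 or u = 9.
s² = 3 gives s = ±√(3) ≈ ±1.7321.
s² = 9 gives s = ±3.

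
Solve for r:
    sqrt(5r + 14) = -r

Square both sides: 5r + 14 = (-r)^2.
Expand and rearrange: r^2 - 5r - 14 = 0.
Solving gives r = 7 or r = -2.
Check each candidate in the original equation:
  r = 7: sqrt(49) = 7, while -r = -7 — extraneous.
  r = -2: sqrt(4) = 2, while -r = 2 — valid.

r = -2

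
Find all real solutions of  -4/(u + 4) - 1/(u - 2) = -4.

u = -3.0472 or u = 2.2972

Multiply both sides by (u + 4)(u - 2):
-4(u - 2) - (u + 4) = -4(u + 4)(u - 2).
Expand and collect terms: -4u^2 - 3u + 28 = 0.
By the quadratic formula, u = (3 +/- sqrt(457)) / -8, so u ~= -3.0472 or u ~= 2.2972.
Neither value makes a denominator zero (u != -4, u != 2), so both are valid.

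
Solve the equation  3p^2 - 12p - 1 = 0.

Discriminant: (-12)^2 - 4*3*(-1) = 156.
Quadratic formula: p = (12 +/- sqrt(156)) / 6.
So p = 2 + sqrt(39)/3 ~= 4.0817 or p = 2 - sqrt(39)/3 ~= -0.0817.

p = -0.0817 or p = 4.0817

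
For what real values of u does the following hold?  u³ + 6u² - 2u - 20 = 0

u = -5.7417 or u = -2 or u = 1.7417

Possible rational roots are divisors of -20. Testing u = -2 gives 0, so (u + 2) is a factor.
Divide: u³ + 6u² - 2u - 20 = (u + 2)(u² + 4u - 10).
Apply the quadratic formula to u² + 4u - 10 = 0: u = (-4 ± √56)/2, i.e. u ≈ 1.7417 or u ≈ -5.7417.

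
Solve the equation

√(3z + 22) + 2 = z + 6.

Isolate the radical: √(3z + 22) = z + 4.
Square both sides: 3z + 22 = (z + 4)².
Expand and rearrange: z² + 5z - 6 = 0.
Solving gives z = 1 or z = -6.
Check each candidate in the original equation:
  z = 1: √(25) = 5, while z + 4 = 5 — valid.
  z = -6: √(4) = 2, while z + 4 = -2 — extraneous.

z = 1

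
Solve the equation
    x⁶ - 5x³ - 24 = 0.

Let u = x³. The equation becomes u² - 5u - 24 = 0.
Factor: (u + 3)(u - 8) = 0, so u = -3 or u = 8.
x³ = -3 gives x = -∛(3) ≈ -1.4422.
x³ = 8 gives x = 2.

x = -1.4422 or x = 2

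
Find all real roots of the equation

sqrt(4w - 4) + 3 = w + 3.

Isolate the radical: sqrt(4w - 4) = w.
Square both sides: 4w - 4 = (w)^2.
Expand and rearrange: w^2 - 4w + 4 = 0.
This gives the repeated root w = 2.
Check in the original equation:
  w = 2: sqrt(4) = 2, while w = 2 — valid.

w = 2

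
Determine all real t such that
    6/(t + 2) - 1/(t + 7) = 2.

Multiply both sides by (t + 2)(t + 7):
6(t + 7) - (t + 2) = 2(t + 2)(t + 7).
Expand and collect terms: 2t² + 13t - 12 = 0.
By the quadratic formula, t = (-13 ± √265) / 4, so t ≈ 0.8197 or t ≈ -7.3197.
Neither value makes a denominator zero (t ≠ -2, t ≠ -7), so both are valid.

t = -7.3197 or t = 0.8197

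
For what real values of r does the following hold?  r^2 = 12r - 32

r = 4 or r = 8

Bring every term to one side: r^2 - 12r + 32 = 0.
Factor: (r - 8)(r - 4) = 0.
So r = 8 or r = 4.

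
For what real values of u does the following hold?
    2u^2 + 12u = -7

u = -5.3452 or u = -0.6548

Rearrange to standard form: 2u^2 + 12u + 7 = 0.
Discriminant: (12)^2 - 4*2*7 = 88.
Quadratic formula: u = (-12 +/- sqrt(88)) / 4.
So u = -3 + sqrt(22)/2 ~= -0.6548 or u = -3 - sqrt(22)/2 ~= -5.3452.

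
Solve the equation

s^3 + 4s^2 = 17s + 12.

Rearrange: s^3 + 4s^2 - 17s - 12 = 0.
Possible rational roots are divisors of -12. Testing s = 3 gives 0, so (s - 3) is a factor.
Divide: s^3 + 4s^2 - 17s - 12 = (s - 3)(s^2 + 7s + 4).
Apply the quadratic formula to s^2 + 7s + 4 = 0: s = (-7 +/- sqrt(33))/2, i.e. s ~= -0.6277 or s ~= -6.3723.

s = -6.3723 or s = -0.6277 or s = 3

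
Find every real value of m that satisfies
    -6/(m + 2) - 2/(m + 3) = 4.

m = -4.366 or m = -2.634

Multiply both sides by (m + 2)(m + 3):
-6(m + 3) - 2(m + 2) = 4(m + 2)(m + 3).
Expand and collect terms: 4m^2 + 28m + 46 = 0.
By the quadratic formula, m = (-28 +/- sqrt(48)) / 8, so m ~= -2.634 or m ~= -4.366.
Neither value makes a denominator zero (m != -2, m != -3), so both are valid.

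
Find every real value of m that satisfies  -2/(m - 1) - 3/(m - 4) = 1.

Multiply both sides by (m - 1)(m - 4):
-2(m - 4) - 3(m - 1) = (m - 1)(m - 4).
Expand and collect terms: m^2 - 7 = 0.
By the quadratic formula, m = (0 +/- sqrt(28)) / 2, so m ~= 2.6458 or m ~= -2.6458.
Neither value makes a denominator zero (m != 1, m != 4), so both are valid.

m = -2.6458 or m = 2.6458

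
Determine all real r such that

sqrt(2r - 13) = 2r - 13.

r = 6.5 or r = 7

Square both sides: 2r - 13 = (2r - 13)^2.
Expand and rearrange: 4r^2 - 54r + 182 = 0.
Solving gives r = 7 or r = 6.5.
Check each candidate in the original equation:
  r = 7: sqrt(1) = 1, while 2r - 13 = 1 — valid.
  r = 6.5: sqrt(0) = 0, while 2r - 13 = 0 — valid.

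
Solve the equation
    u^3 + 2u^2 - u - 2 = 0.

Possible rational roots are divisors of -2. Testing u = 1 gives 0, so (u - 1) is a factor.
Divide: u^3 + 2u^2 - u - 2 = (u - 1)(u^2 + 3u + 2).
Factor the quadratic: u = -1 or u = -2.

u = -2 or u = -1 or u = 1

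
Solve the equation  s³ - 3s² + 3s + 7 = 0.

s = -1

Possible rational roots are divisors of 7. Testing s = -1 gives 0, so (s + 1) is a factor.
Divide: s³ - 3s² + 3s + 7 = (s + 1)(s² - 4s + 7).
The quadratic s² - 4s + 7 has discriminant -12 < 0, so no further real roots.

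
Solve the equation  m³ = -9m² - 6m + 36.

Rearrange: m³ + 9m² + 6m - 36 = 0.
Possible rational roots are divisors of -36. Testing m = -3 gives 0, so (m + 3) is a factor.
Divide: m³ + 9m² + 6m - 36 = (m + 3)(m² + 6m - 12).
Apply the quadratic formula to m² + 6m - 12 = 0: m = (-6 ± √84)/2, i.e. m ≈ 1.5826 or m ≈ -7.5826.

m = -7.5826 or m = -3 or m = 1.5826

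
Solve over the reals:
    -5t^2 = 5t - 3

t = -1.422 or t = 0.422

Rearrange to standard form: -5t^2 - 5t + 3 = 0.
Discriminant: (-5)^2 - 4*(-5)*3 = 85.
Quadratic formula: t = (5 +/- sqrt(85)) / (-10).
So t = -sqrt(85)/10 - 1/2 ~= -1.422 or t = -1/2 + sqrt(85)/10 ~= 0.422.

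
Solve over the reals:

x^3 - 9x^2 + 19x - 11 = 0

x = 1 or x = 1.7639 or x = 6.2361

Possible rational roots are divisors of -11. Testing x = 1 gives 0, so (x - 1) is a factor.
Divide: x^3 - 9x^2 + 19x - 11 = (x - 1)(x^2 - 8x + 11).
Apply the quadratic formula to x^2 - 8x + 11 = 0: x = (8 +/- sqrt(20))/2, i.e. x ~= 6.2361 or x ~= 1.7639.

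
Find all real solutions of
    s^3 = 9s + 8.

s = -2.3723 or s = -1 or s = 3.3723

Rearrange: s^3 - 9s - 8 = 0.
Possible rational roots are divisors of -8. Testing s = -1 gives 0, so (s + 1) is a factor.
Divide: s^3 - 9s - 8 = (s + 1)(s^2 - s - 8).
Apply the quadratic formula to s^2 - s - 8 = 0: s = (1 +/- sqrt(33))/2, i.e. s ~= 3.3723 or s ~= -2.3723.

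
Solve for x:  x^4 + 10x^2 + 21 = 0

Let u = x^2. The equation becomes u^2 + 10u + 21 = 0.
Factor: (u + 7)(u + 3) = 0, so u = -7 or u = -3.
x^2 = -7 < 0 has no real solution.
x^2 = -3 < 0 has no real solution.

No real solutions.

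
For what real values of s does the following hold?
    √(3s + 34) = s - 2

s = 10

Square both sides: 3s + 34 = (s - 2)².
Expand and rearrange: s² - 7s - 30 = 0.
Solving gives s = 10 or s = -3.
Check each candidate in the original equation:
  s = 10: √(64) = 8, while s - 2 = 8 — valid.
  s = -3: √(25) = 5, while s - 2 = -5 — extraneous.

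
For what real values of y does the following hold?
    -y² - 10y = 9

y = -9 or y = -1

Bring every term to one side: -y² - 10y - 9 = 0.
Factor: -1(y + 1)(y + 9) = 0.
So y = -1 or y = -9.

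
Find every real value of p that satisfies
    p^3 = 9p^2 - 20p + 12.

Rearrange: p^3 - 9p^2 + 20p - 12 = 0.
Possible rational roots are divisors of -12. Testing p = 1 gives 0, so (p - 1) is a factor.
Divide: p^3 - 9p^2 + 20p - 12 = (p - 1)(p^2 - 8p + 12).
Factor the quadratic: p = 6 or p = 2.

p = 1 or p = 2 or p = 6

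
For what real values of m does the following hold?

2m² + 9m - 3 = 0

m = -4.8117 or m = 0.3117

Discriminant: (9)² − 4·2·(-3) = 105.
Quadratic formula: m = (-9 ± √105) / 4.
So m = -9/4 + √(105)/4 ≈ 0.3117 or m = -√(105)/4 - 9/4 ≈ -4.8117.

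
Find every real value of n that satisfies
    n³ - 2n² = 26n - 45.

n = -5 or n = 1.6972 or n = 5.3028

Rearrange: n³ - 2n² - 26n + 45 = 0.
Possible rational roots are divisors of 45. Testing n = -5 gives 0, so (n + 5) is a factor.
Divide: n³ - 2n² - 26n + 45 = (n + 5)(n² - 7n + 9).
Apply the quadratic formula to n² - 7n + 9 = 0: n = (7 ± √13)/2, i.e. n ≈ 5.3028 or n ≈ 1.6972.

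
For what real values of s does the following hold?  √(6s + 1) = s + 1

s = 0 or s = 4

Square both sides: 6s + 1 = (s + 1)².
Expand and rearrange: s² - 4s = 0.
Solving gives s = 4 or s = 0.
Check each candidate in the original equation:
  s = 4: √(25) = 5, while s + 1 = 5 — valid.
  s = 0: √(1) = 1, while s + 1 = 1 — valid.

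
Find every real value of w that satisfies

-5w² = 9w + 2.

w = -1.5403 or w = -0.2597

Rearrange to standard form: -5w² - 9w - 2 = 0.
Discriminant: (-9)² − 4·(-5)·(-2) = 41.
Quadratic formula: w = (9 ± √41) / (-10).
So w = -9/10 - √(41)/10 ≈ -1.5403 or w = -9/10 + √(41)/10 ≈ -0.2597.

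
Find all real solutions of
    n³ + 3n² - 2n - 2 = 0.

Possible rational roots are divisors of -2. Testing n = 1 gives 0, so (n - 1) is a factor.
Divide: n³ + 3n² - 2n - 2 = (n - 1)(n² + 4n + 2).
Apply the quadratic formula to n² + 4n + 2 = 0: n = (-4 ± √8)/2, i.e. n ≈ -0.5858 or n ≈ -3.4142.

n = -3.4142 or n = -0.5858 or n = 1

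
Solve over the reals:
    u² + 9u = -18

u = -6 or u = -3

Bring every term to one side: u² + 9u + 18 = 0.
Factor: (u + 6)(u + 3) = 0.
So u = -6 or u = -3.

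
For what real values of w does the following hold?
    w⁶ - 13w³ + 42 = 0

w = 1.8171 or w = 1.9129

Let u = w³. The equation becomes u² - 13u + 42 = 0.
Factor: (u - 6)(u - 7) = 0, so u = 6 or u = 7.
w³ = 6 gives w = ∛(6) ≈ 1.8171.
w³ = 7 gives w = ∛(7) ≈ 1.9129.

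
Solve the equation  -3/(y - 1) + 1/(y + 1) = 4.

y = -0.5 or y = 0

Multiply both sides by (y - 1)(y + 1):
-3(y + 1) + (y - 1) = 4(y - 1)(y + 1).
Expand and collect terms: 4y² + 2y = 0.
Factor or apply the quadratic formula: y = 0 or y = -0.5.
Neither value makes a denominator zero (y ≠ 1, y ≠ -1), so both are valid.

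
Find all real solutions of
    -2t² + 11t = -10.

t = -0.7944 or t = 6.2944

Rearrange to standard form: -2t² + 11t + 10 = 0.
Discriminant: (11)² − 4·(-2)·10 = 201.
Quadratic formula: t = (-11 ± √201) / (-4).
So t = 11/4 - √(201)/4 ≈ -0.7944 or t = 11/4 + √(201)/4 ≈ 6.2944.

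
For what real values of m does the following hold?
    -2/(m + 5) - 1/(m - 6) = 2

m = -6.0433 or m = 5.5433

Multiply both sides by (m + 5)(m - 6):
-2(m - 6) - (m + 5) = 2(m + 5)(m - 6).
Expand and collect terms: 2m² + m - 67 = 0.
By the quadratic formula, m = (-1 ± √537) / 4, so m ≈ 5.5433 or m ≈ -6.0433.
Neither value makes a denominator zero (m ≠ -5, m ≠ 6), so both are valid.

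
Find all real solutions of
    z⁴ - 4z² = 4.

Let u = z². The equation becomes u² - 4u - 4 = 0.
By the quadratic formula, u = 2 + 2·√(2) or u = 2 - 2·√(2).
z² = 2 + 2·√(2) gives z = ±√(2 + 2·√(2)) ≈ ±2.1974.
z² = 2 - 2·√(2) < 0 has no real solution.

z = -2.1974 or z = 2.1974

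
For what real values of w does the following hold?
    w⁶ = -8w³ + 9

Let u = w³. The equation becomes u² + 8u - 9 = 0.
Factor: (u - 1)(u + 9) = 0, so u = 1 or u = -9.
w³ = 1 gives w = 1.
w³ = -9 gives w = -∛(9) ≈ -2.0801.

w = -2.0801 or w = 1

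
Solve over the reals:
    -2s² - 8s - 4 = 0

s = -3.4142 or s = -0.5858

Discriminant: (-8)² − 4·(-2)·(-4) = 32.
Quadratic formula: s = (8 ± √32) / (-4).
So s = -2 - √(2) ≈ -3.4142 or s = -2 + √(2) ≈ -0.5858.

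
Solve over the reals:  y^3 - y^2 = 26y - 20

Rearrange: y^3 - y^2 - 26y + 20 = 0.
Possible rational roots are divisors of 20. Testing y = -5 gives 0, so (y + 5) is a factor.
Divide: y^3 - y^2 - 26y + 20 = (y + 5)(y^2 - 6y + 4).
Apply the quadratic formula to y^2 - 6y + 4 = 0: y = (6 +/- sqrt(20))/2, i.e. y ~= 5.2361 or y ~= 0.7639.

y = -5 or y = 0.7639 or y = 5.2361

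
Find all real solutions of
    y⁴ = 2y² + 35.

Let u = y². The equation becomes u² - 2u - 35 = 0.
Factor: (u + 5)(u - 7) = 0, so u = -5 or u = 7.
y² = -5 < 0 has no real solution.
y² = 7 gives y = ±√(7) ≈ ±2.6458.

y = -2.6458 or y = 2.6458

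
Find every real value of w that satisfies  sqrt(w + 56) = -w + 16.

w = 8

Square both sides: w + 56 = (-w + 16)^2.
Expand and rearrange: w^2 - 33w + 200 = 0.
Solving gives w = 25 or w = 8.
Check each candidate in the original equation:
  w = 25: sqrt(81) = 9, while -w + 16 = -9 — extraneous.
  w = 8: sqrt(64) = 8, while -w + 16 = 8 — valid.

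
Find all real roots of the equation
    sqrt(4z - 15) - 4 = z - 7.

z = 4 or z = 6

Isolate the radical: sqrt(4z - 15) = z - 3.
Square both sides: 4z - 15 = (z - 3)^2.
Expand and rearrange: z^2 - 10z + 24 = 0.
Solving gives z = 6 or z = 4.
Check each candidate in the original equation:
  z = 6: sqrt(9) = 3, while z - 3 = 3 — valid.
  z = 4: sqrt(1) = 1, while z - 3 = 1 — valid.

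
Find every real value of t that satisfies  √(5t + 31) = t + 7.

t = -6 or t = -3

Square both sides: 5t + 31 = (t + 7)².
Expand and rearrange: t² + 9t + 18 = 0.
Solving gives t = -3 or t = -6.
Check each candidate in the original equation:
  t = -3: √(16) = 4, while t + 7 = 4 — valid.
  t = -6: √(1) = 1, while t + 7 = 1 — valid.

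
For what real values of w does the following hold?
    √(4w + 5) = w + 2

Square both sides: 4w + 5 = (w + 2)².
Expand and rearrange: w² - 1 = 0.
Solving gives w = 1 or w = -1.
Check each candidate in the original equation:
  w = 1: √(9) = 3, while w + 2 = 3 — valid.
  w = -1: √(1) = 1, while w + 2 = 1 — valid.

w = -1 or w = 1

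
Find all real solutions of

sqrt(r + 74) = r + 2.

r = 7

Square both sides: r + 74 = (r + 2)^2.
Expand and rearrange: r^2 + 3r - 70 = 0.
Solving gives r = 7 or r = -10.
Check each candidate in the original equation:
  r = 7: sqrt(81) = 9, while r + 2 = 9 — valid.
  r = -10: sqrt(64) = 8, while r + 2 = -8 — extraneous.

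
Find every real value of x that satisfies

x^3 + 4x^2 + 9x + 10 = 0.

Possible rational roots are divisors of 10. Testing x = -2 gives 0, so (x + 2) is a factor.
Divide: x^3 + 4x^2 + 9x + 10 = (x + 2)(x^2 + 2x + 5).
The quadratic x^2 + 2x + 5 has discriminant -16 < 0, so no further real roots.

x = -2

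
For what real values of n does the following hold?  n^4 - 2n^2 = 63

Let u = n^2. The equation becomes u^2 - 2u - 63 = 0.
Factor: (u + 7)(u - 9) = 0, so u = -7 or u = 9.
n^2 = -7 < 0 has no real solution.
n^2 = 9 gives n = +/-3.

n = -3 or n = 3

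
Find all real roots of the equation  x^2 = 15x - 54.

x = 6 or x = 9

Bring every term to one side: x^2 - 15x + 54 = 0.
Factor: (x - 6)(x - 9) = 0.
So x = 6 or x = 9.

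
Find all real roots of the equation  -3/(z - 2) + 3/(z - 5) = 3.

z = 1.2087 or z = 5.7913

Multiply both sides by (z - 2)(z - 5):
-3(z - 5) + 3(z - 2) = 3(z - 2)(z - 5).
Expand and collect terms: 3z² - 21z + 21 = 0.
By the quadratic formula, z = (21 ± √189) / 6, so z ≈ 5.7913 or z ≈ 1.2087.
Neither value makes a denominator zero (z ≠ 2, z ≠ 5), so both are valid.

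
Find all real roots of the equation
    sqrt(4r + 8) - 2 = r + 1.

Isolate the radical: sqrt(4r + 8) = r + 3.
Square both sides: 4r + 8 = (r + 3)^2.
Expand and rearrange: r^2 + 2r + 1 = 0.
This gives the repeated root r = -1.
Check in the original equation:
  r = -1: sqrt(4) = 2, while r + 3 = 2 — valid.

r = -1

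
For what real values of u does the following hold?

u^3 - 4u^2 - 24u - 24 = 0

u = -2 or u = -1.5826 or u = 7.5826

Possible rational roots are divisors of -24. Testing u = -2 gives 0, so (u + 2) is a factor.
Divide: u^3 - 4u^2 - 24u - 24 = (u + 2)(u^2 - 6u - 12).
Apply the quadratic formula to u^2 - 6u - 12 = 0: u = (6 +/- sqrt(84))/2, i.e. u ~= 7.5826 or u ~= -1.5826.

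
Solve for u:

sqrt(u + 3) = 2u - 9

u = 6

Square both sides: u + 3 = (2u - 9)^2.
Expand and rearrange: 4u^2 - 37u + 78 = 0.
Solving gives u = 6 or u = 3.25.
Check each candidate in the original equation:
  u = 6: sqrt(9) = 3, while 2u - 9 = 3 — valid.
  u = 3.25: sqrt(6.25) = 2.5, while 2u - 9 = -2.5 — extraneous.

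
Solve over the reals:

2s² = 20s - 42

s = 3 or s = 7

Bring every term to one side: 2s² - 20s + 42 = 0.
Factor: 2(s - 3)(s - 7) = 0.
So s = 3 or s = 7.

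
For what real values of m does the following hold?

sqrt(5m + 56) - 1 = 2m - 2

Isolate the radical: sqrt(5m + 56) = 2m - 1.
Square both sides: 5m + 56 = (2m - 1)^2.
Expand and rearrange: 4m^2 - 9m - 55 = 0.
Solving gives m = 5 or m = -2.75.
Check each candidate in the original equation:
  m = 5: sqrt(81) = 9, while 2m - 1 = 9 — valid.
  m = -2.75: sqrt(42.25) = 6.5, while 2m - 1 = -6.5 — extraneous.

m = 5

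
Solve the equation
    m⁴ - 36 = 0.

Let u = m². The equation becomes u² - 36 = 0.
Factor: (u + 6)(u - 6) = 0, so u = -6 or u = 6.
m² = -6 < 0 has no real solution.
m² = 6 gives m = ±√(6) ≈ ±2.4495.

m = -2.4495 or m = 2.4495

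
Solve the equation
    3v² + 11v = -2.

v = -3.4748 or v = -0.1919

Rearrange to standard form: 3v² + 11v + 2 = 0.
Discriminant: (11)² − 4·3·2 = 97.
Quadratic formula: v = (-11 ± √97) / 6.
So v = -11/6 + √(97)/6 ≈ -0.1919 or v = -11/6 - √(97)/6 ≈ -3.4748.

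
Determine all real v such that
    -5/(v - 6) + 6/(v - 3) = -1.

Multiply both sides by (v - 6)(v - 3):
-5(v - 3) + 6(v - 6) = -(v - 6)(v - 3).
Expand and collect terms: -v^2 + 8v + 3 = 0.
By the quadratic formula, v = (-8 +/- sqrt(76)) / -2, so v ~= -0.3589 or v ~= 8.3589.
Neither value makes a denominator zero (v != 6, v != 3), so both are valid.

v = -0.3589 or v = 8.3589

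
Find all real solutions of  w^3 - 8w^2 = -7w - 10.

Rearrange: w^3 - 8w^2 + 7w + 10 = 0.
Possible rational roots are divisors of 10. Testing w = 2 gives 0, so (w - 2) is a factor.
Divide: w^3 - 8w^2 + 7w + 10 = (w - 2)(w^2 - 6w - 5).
Apply the quadratic formula to w^2 - 6w - 5 = 0: w = (6 +/- sqrt(56))/2, i.e. w ~= 6.7417 or w ~= -0.7417.

w = -0.7417 or w = 2 or w = 6.7417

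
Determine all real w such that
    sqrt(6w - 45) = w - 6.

w = 9

Square both sides: 6w - 45 = (w - 6)^2.
Expand and rearrange: w^2 - 18w + 81 = 0.
This gives the repeated root w = 9.
Check in the original equation:
  w = 9: sqrt(9) = 3, while w - 6 = 3 — valid.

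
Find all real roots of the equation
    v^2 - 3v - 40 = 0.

Factor: (v - 8)(v + 5) = 0.
So v = 8 or v = -5.

v = -5 or v = 8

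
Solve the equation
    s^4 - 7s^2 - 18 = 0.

Let u = s^2. The equation becomes u^2 - 7u - 18 = 0.
Factor: (u + 2)(u - 9) = 0, so u = -2 or u = 9.
s^2 = -2 < 0 has no real solution.
s^2 = 9 gives s = +/-3.

s = -3 or s = 3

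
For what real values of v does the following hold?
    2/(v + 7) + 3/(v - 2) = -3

Multiply both sides by (v + 7)(v - 2):
2(v - 2) + 3(v + 7) = -3(v + 7)(v - 2).
Expand and collect terms: -3v² - 20v + 25 = 0.
By the quadratic formula, v = (20 ± √700) / -6, so v ≈ -7.7429 or v ≈ 1.0763.
Neither value makes a denominator zero (v ≠ -7, v ≠ 2), so both are valid.

v = -7.7429 or v = 1.0763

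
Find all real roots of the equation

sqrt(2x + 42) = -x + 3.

Square both sides: 2x + 42 = (-x + 3)^2.
Expand and rearrange: x^2 - 8x - 33 = 0.
Solving gives x = 11 or x = -3.
Check each candidate in the original equation:
  x = 11: sqrt(64) = 8, while -x + 3 = -8 — extraneous.
  x = -3: sqrt(36) = 6, while -x + 3 = 6 — valid.

x = -3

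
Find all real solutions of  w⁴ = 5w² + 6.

Let u = w². The equation becomes u² - 5u - 6 = 0.
Factor: (u + 1)(u - 6) = 0, so u = -1 or u = 6.
w² = -1 < 0 has no real solution.
w² = 6 gives w = ±√(6) ≈ ±2.4495.

w = -2.4495 or w = 2.4495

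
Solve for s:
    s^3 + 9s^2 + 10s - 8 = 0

Possible rational roots are divisors of -8. Testing s = -2 gives 0, so (s + 2) is a factor.
Divide: s^3 + 9s^2 + 10s - 8 = (s + 2)(s^2 + 7s - 4).
Apply the quadratic formula to s^2 + 7s - 4 = 0: s = (-7 +/- sqrt(65))/2, i.e. s ~= 0.5311 or s ~= -7.5311.

s = -7.5311 or s = -2 or s = 0.5311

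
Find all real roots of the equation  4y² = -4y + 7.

Rearrange to standard form: 4y² + 4y - 7 = 0.
Discriminant: (4)² − 4·4·(-7) = 128.
Quadratic formula: y = (-4 ± √128) / 8.
So y = -1/2 + √(2) ≈ 0.9142 or y = -√(2) - 1/2 ≈ -1.9142.

y = -1.9142 or y = 0.9142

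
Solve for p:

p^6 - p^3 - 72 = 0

p = -2 or p = 2.0801

Let u = p^3. The equation becomes u^2 - u - 72 = 0.
Factor: (u - 9)(u + 8) = 0, so u = 9 or u = -8.
p^3 = 9 gives p = (9)^(1/3) ~= 2.0801.
p^3 = -8 gives p = -2.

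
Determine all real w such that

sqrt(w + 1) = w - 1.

w = 3

Square both sides: w + 1 = (w - 1)^2.
Expand and rearrange: w^2 - 3w = 0.
Solving gives w = 3 or w = 0.
Check each candidate in the original equation:
  w = 3: sqrt(4) = 2, while w - 1 = 2 — valid.
  w = 0: sqrt(1) = 1, while w - 1 = -1 — extraneous.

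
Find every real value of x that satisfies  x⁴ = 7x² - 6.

x = -2.4495 or x = -1 or x = 1 or x = 2.4495

Let u = x². The equation becomes u² - 7u + 6 = 0.
Factor: (u - 6)(u - 1) = 0, so u = 6 or u = 1.
x² = 6 gives x = ±√(6) ≈ ±2.4495.
x² = 1 gives x = ±1.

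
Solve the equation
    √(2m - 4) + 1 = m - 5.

m = 10

Isolate the radical: √(2m - 4) = m - 6.
Square both sides: 2m - 4 = (m - 6)².
Expand and rearrange: m² - 14m + 40 = 0.
Solving gives m = 10 or m = 4.
Check each candidate in the original equation:
  m = 10: √(16) = 4, while m - 6 = 4 — valid.
  m = 4: √(4) = 2, while m - 6 = -2 — extraneous.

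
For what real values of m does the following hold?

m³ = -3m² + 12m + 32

m = -4 or m = -2.3723 or m = 3.3723

Rearrange: m³ + 3m² - 12m - 32 = 0.
Possible rational roots are divisors of -32. Testing m = -4 gives 0, so (m + 4) is a factor.
Divide: m³ + 3m² - 12m - 32 = (m + 4)(m² - m - 8).
Apply the quadratic formula to m² - m - 8 = 0: m = (1 ± √33)/2, i.e. m ≈ 3.3723 or m ≈ -2.3723.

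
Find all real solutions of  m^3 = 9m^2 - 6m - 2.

m = -0.2426 or m = 1 or m = 8.2426

Rearrange: m^3 - 9m^2 + 6m + 2 = 0.
Possible rational roots are divisors of 2. Testing m = 1 gives 0, so (m - 1) is a factor.
Divide: m^3 - 9m^2 + 6m + 2 = (m - 1)(m^2 - 8m - 2).
Apply the quadratic formula to m^2 - 8m - 2 = 0: m = (8 +/- sqrt(72))/2, i.e. m ~= 8.2426 or m ~= -0.2426.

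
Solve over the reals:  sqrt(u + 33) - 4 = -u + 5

Isolate the radical: sqrt(u + 33) = -u + 9.
Square both sides: u + 33 = (-u + 9)^2.
Expand and rearrange: u^2 - 19u + 48 = 0.
Solving gives u = 16 or u = 3.
Check each candidate in the original equation:
  u = 16: sqrt(49) = 7, while -u + 9 = -7 — extraneous.
  u = 3: sqrt(36) = 6, while -u + 9 = 6 — valid.

u = 3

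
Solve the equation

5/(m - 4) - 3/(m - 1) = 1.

m = -0.4051 or m = 7.4051

Multiply both sides by (m - 4)(m - 1):
5(m - 1) - 3(m - 4) = (m - 4)(m - 1).
Expand and collect terms: m^2 - 7m - 3 = 0.
By the quadratic formula, m = (7 +/- sqrt(61)) / 2, so m ~= 7.4051 or m ~= -0.4051.
Neither value makes a denominator zero (m != 4, m != 1), so both are valid.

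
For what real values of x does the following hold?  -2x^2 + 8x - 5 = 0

x = 0.7753 or x = 3.2247

Discriminant: (8)^2 - 4*(-2)*(-5) = 24.
Quadratic formula: x = (-8 +/- sqrt(24)) / (-4).
So x = 2 - sqrt(6)/2 ~= 0.7753 or x = sqrt(6)/2 + 2 ~= 3.2247.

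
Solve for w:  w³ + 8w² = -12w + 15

w = -5 or w = -3.7913 or w = 0.7913

Rearrange: w³ + 8w² + 12w - 15 = 0.
Possible rational roots are divisors of -15. Testing w = -5 gives 0, so (w + 5) is a factor.
Divide: w³ + 8w² + 12w - 15 = (w + 5)(w² + 3w - 3).
Apply the quadratic formula to w² + 3w - 3 = 0: w = (-3 ± √21)/2, i.e. w ≈ 0.7913 or w ≈ -3.7913.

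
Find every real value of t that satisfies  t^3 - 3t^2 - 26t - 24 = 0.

t = -3 or t = -1.1231 or t = 7.1231

Possible rational roots are divisors of -24. Testing t = -3 gives 0, so (t + 3) is a factor.
Divide: t^3 - 3t^2 - 26t - 24 = (t + 3)(t^2 - 6t - 8).
Apply the quadratic formula to t^2 - 6t - 8 = 0: t = (6 +/- sqrt(68))/2, i.e. t ~= 7.1231 or t ~= -1.1231.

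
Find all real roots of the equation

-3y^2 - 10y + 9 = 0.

Discriminant: (-10)^2 - 4*(-3)*9 = 208.
Quadratic formula: y = (10 +/- sqrt(208)) / (-6).
So y = -2*sqrt(13)/3 - 5/3 ~= -4.0704 or y = -5/3 + 2*sqrt(13)/3 ~= 0.737.

y = -4.0704 or y = 0.737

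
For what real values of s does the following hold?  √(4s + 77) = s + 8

s = 1

Square both sides: 4s + 77 = (s + 8)².
Expand and rearrange: s² + 12s - 13 = 0.
Solving gives s = 1 or s = -13.
Check each candidate in the original equation:
  s = 1: √(81) = 9, while s + 8 = 9 — valid.
  s = -13: √(25) = 5, while s + 8 = -5 — extraneous.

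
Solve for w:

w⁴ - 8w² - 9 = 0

w = -3 or w = 3

Let u = w². The equation becomes u² - 8u - 9 = 0.
Factor: (u - 9)(u + 1) = 0, so u = 9 or u = -1.
w² = 9 gives w = ±3.
w² = -1 < 0 has no real solution.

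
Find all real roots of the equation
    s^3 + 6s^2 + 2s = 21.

Rearrange: s^3 + 6s^2 + 2s - 21 = 0.
Possible rational roots are divisors of -21. Testing s = -3 gives 0, so (s + 3) is a factor.
Divide: s^3 + 6s^2 + 2s - 21 = (s + 3)(s^2 + 3s - 7).
Apply the quadratic formula to s^2 + 3s - 7 = 0: s = (-3 +/- sqrt(37))/2, i.e. s ~= 1.5414 or s ~= -4.5414.

s = -4.5414 or s = -3 or s = 1.5414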